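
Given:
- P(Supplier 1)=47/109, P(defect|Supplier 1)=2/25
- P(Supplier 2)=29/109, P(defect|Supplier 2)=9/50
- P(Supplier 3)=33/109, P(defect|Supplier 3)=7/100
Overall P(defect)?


P(B) = Σ P(B|Aᵢ)×P(Aᵢ)
  2/25×47/109 = 94/2725
  9/50×29/109 = 261/5450
  7/100×33/109 = 231/10900
Sum = 1129/10900

P(defect) = 1129/10900 ≈ 10.36%


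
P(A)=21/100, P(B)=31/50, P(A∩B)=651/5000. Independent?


P(A)×P(B) = 651/5000
P(A∩B) = 651/5000
Equal ✓ → Independent

Yes, independent


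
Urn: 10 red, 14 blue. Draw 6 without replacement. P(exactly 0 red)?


Hypergeometric: C(10,0)×C(14,6)/C(24,6)
= 1×3003/134596 = 39/1748

P(X=0) = 39/1748 ≈ 2.23%


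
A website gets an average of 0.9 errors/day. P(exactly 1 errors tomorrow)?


Poisson(λ=0.9): P(X=1) = e^(-λ)×λ^k/k!
= e^(-0.9) × 0.9^1 / 1!
≈ 0.4065696597 × 0.9 / 1 ≈ 0.365913

P(X=1) ≈ 0.365913 ≈ 36.59%


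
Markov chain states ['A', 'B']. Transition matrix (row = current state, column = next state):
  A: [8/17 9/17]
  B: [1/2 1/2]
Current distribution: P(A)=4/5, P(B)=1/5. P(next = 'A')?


P(next=A) = Σᵢ P(now=i)×P(i→A)
= 4/5×8/17 + 1/5×1/2
= 32/85 + 1/10 = 81/170

P = 81/170 ≈ 0.4765


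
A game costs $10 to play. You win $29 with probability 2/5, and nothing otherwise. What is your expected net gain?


E[gain] = (29-10)×2/5 + (-10)×3/5
= 38/5 - 6 = 8/5

Expected net gain = $8/5 ≈ $1.60


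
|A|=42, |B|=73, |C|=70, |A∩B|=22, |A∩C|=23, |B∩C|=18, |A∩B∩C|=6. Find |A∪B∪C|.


|A∪B∪C| = 42+73+70-22-23-18+6 = 128

|A∪B∪C| = 128


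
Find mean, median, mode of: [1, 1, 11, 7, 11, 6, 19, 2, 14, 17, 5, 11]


Sorted: [1, 1, 2, 5, 6, 7, 11, 11, 11, 14, 17, 19]
Mean = 105/12 = 35/4
Median = 9
Freq: {1: 2, 11: 3, 7: 1, 6: 1, 19: 1, 2: 1, 14: 1, 17: 1, 5: 1}
Mode: [11]

Mean=35/4, Median=9, Mode=11


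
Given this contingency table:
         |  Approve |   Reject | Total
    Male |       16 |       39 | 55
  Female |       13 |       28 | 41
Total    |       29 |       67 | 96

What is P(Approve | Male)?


P(Approve | Male) = 16/(16+39) = 16/55

P(Approve|Male) = 16/55 ≈ 29.09%


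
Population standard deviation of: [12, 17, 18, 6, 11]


Mean = 64/5
  (12-64/5)²=16/25
  (17-64/5)²=441/25
  (18-64/5)²=676/25
  (6-64/5)²=1156/25
  (11-64/5)²=81/25
Σ(x-μ)² = 474/5
σ² = (474/5)/5 = 474/25

σ = √(474/25) ≈ 4.3543


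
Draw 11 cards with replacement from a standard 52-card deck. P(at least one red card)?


P(not a red card) = 26/52 = 1/2
P(none in 11 draws) = (1/2)^11 = 1/2048
P(≥1 red card) = 1 - 1/2048 = 2047/2048

P = 2047/2048 ≈ 99.95%


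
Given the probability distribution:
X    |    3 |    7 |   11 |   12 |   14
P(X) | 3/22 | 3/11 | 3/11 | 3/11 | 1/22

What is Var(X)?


E[X] = 203/22
E[X²] = 2107/22
Var(X) = E[X²] - (E[X])² = 2107/22 - 41209/484 = 5145/484

Var(X) = 5145/484 ≈ 10.6302


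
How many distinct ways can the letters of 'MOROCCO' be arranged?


Letters: 7, freq: {'M': 1, 'O': 3, 'R': 1, 'C': 2}
7!/(1!×3!×1!×2!) = 5040/12 = 420

420


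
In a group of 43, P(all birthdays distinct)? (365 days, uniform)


P(all different) = Π(365-i)/365 for i=0..42
= (365/365)×(364/365)×...×(323/365)
= 0.076077

P ≈ 0.0761 ≈ 7.61%


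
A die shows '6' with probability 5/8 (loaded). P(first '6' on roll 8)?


Geometric: P(X=8) = (1-p)^(k-1)×p = (3/8)^7×5/8 = 10935/16777216

P(X=8) = 10935/16777216 ≈ 0.07%


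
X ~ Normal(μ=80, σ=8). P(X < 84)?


z = (84-80)/8 = 0.5
P(Z < 0.5) = 0.6915

P(X < 84) ≈ 0.6915


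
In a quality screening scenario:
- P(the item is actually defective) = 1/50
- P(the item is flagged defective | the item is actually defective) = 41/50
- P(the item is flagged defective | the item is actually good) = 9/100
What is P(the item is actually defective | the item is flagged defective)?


Using Bayes' theorem:
P(A|B) = P(B|A)·P(A) / P(B)

P(the item is flagged defective) = 41/50 × 1/50 + 9/100 × 49/50
= 41/2500 + 441/5000 = 523/5000

P(the item is actually defective|the item is flagged defective) = (41/2500) / (523/5000) = 82/523

P(the item is actually defective|the item is flagged defective) = 82/523 ≈ 15.68%


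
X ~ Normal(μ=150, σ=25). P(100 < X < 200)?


z₁=(100-150)/25=-2.0, z₂=(200-150)/25=2.0
P = Φ(2.0) - Φ(-2.0) = 0.977250 - 0.022750 = 0.954500 ≈ 0.9545

P(100 < X < 200) ≈ 0.9545


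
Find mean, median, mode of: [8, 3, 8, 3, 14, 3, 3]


Sorted: [3, 3, 3, 3, 8, 8, 14]
Mean = 42/7 = 6
Median = 3
Freq: {8: 2, 3: 4, 14: 1}
Mode: [3]

Mean=6, Median=3, Mode=3


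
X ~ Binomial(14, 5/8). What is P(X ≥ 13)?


P(X ≥ 13) = Σ P(X=i) for i=13..14
P(X=13) = 25634765625/2199023255552
P(X=14) = 6103515625/4398046511104
Sum = 57373046875/4398046511104

P(X ≥ 13) = 57373046875/4398046511104 ≈ 1.30%


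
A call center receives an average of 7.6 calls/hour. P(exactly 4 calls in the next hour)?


Poisson(λ=7.6): P(X=4) = e^(-λ)×λ^k/k!
= e^(-7.6) × 7.6^4 / 4!
≈ 0.0005004514334 × 3336.2176 / 24 ≈ 0.069567

P(X=4) ≈ 0.069567 ≈ 6.96%


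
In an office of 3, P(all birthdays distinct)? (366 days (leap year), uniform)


P(all different) = Π(366-i)/366 for i=0..2
= (366/366)×(365/366)×...×(364/366)
= 0.991818

P ≈ 0.9918 ≈ 99.18%


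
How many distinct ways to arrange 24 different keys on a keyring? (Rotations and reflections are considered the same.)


Free circular arrangements: rotations and reflections both identified.
(n-1)!/2 = 23!/2 = 25852016738884976640000/2 = 12926008369442488320000

12926008369442488320000


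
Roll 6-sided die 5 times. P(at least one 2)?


P(no 2)^5 = (5/6)^5 = 3125/7776
P(≥1) = 1 - 3125/7776 = 4651/7776

P = 4651/7776 ≈ 59.81%


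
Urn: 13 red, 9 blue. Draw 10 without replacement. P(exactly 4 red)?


Hypergeometric: C(13,4)×C(9,6)/C(22,10)
= 715×84/646646 = 30/323

P(X=4) = 30/323 ≈ 9.29%


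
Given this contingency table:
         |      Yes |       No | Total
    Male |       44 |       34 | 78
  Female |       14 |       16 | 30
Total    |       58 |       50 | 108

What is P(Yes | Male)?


P(Yes | Male) = 44/(44+34) = 44/78 = 22/39

P(Yes|Male) = 22/39 ≈ 56.41%


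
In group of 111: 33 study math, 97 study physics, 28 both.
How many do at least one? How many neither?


|A∪B| = 33+97-28 = 102
Neither = 111-102 = 9

At least one: 102; Neither: 9


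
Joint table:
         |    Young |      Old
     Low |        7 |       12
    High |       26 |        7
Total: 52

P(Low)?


P(Low) = (7+12)/52 = 19/52

P(Low) = 19/52 ≈ 36.54%


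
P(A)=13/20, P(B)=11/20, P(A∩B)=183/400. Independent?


P(A)×P(B) = 143/400
P(A∩B) = 183/400
Not equal → NOT independent

No, not independent


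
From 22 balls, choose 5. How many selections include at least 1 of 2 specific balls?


Complement: C(22,5) - C(20,5) = 26334 - 15504 = 10830

10830


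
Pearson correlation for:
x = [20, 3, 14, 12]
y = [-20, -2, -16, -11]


n=4, Σx=49, Σy=-49, Σxy=-762, Σx²=749, Σy²=781
r = (4×(-762) - 49×(-49))/√((4×749 - 49²)(4×781 - (-49)²))
= -647/√(595×723) = -647/√430185 ≈ -647/655.8849 ≈ -0.9865

r ≈ -0.9865


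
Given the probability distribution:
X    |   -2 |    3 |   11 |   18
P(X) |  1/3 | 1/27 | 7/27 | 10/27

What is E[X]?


E[X] = Σ x·P(X=x)
= (-2)×(1/3) + (3)×(1/27) + (11)×(7/27) + (18)×(10/27)
= 242/27

E[X] = 242/27


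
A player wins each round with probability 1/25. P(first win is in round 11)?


Geometric: P(X=11) = (1-p)^(k-1)×p = (24/25)^10×1/25 = 63403380965376/2384185791015625

P(X=11) = 63403380965376/2384185791015625 ≈ 2.66%


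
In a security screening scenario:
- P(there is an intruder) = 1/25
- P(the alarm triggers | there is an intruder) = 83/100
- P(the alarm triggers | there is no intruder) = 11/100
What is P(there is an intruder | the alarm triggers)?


Using Bayes' theorem:
P(A|B) = P(B|A)·P(A) / P(B)

P(the alarm triggers) = 83/100 × 1/25 + 11/100 × 24/25
= 83/2500 + 66/625 = 347/2500

P(there is an intruder|the alarm triggers) = (83/2500) / (347/2500) = 83/347

P(there is an intruder|the alarm triggers) = 83/347 ≈ 23.92%


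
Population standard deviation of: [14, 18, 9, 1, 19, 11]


Mean = 72/6 = 12
  (14-12)²=4
  (18-12)²=36
  (9-12)²=9
  (1-12)²=121
  (19-12)²=49
  (11-12)²=1
Σ(x-μ)² = 220
σ² = 220/6 = 110/3

σ = √(110/3) ≈ 6.0553


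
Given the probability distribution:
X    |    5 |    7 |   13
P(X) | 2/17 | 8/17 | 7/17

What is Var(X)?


E[X] = 157/17
E[X²] = 1625/17
Var(X) = E[X²] - (E[X])² = 1625/17 - 24649/289 = 2976/289

Var(X) = 2976/289 ≈ 10.2976


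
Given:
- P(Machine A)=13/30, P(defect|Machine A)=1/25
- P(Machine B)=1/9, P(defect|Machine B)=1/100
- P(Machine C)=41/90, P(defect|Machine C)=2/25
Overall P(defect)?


P(B) = Σ P(B|Aᵢ)×P(Aᵢ)
  1/25×13/30 = 13/750
  1/100×1/9 = 1/900
  2/25×41/90 = 41/1125
Sum = 247/4500

P(defect) = 247/4500 ≈ 5.49%


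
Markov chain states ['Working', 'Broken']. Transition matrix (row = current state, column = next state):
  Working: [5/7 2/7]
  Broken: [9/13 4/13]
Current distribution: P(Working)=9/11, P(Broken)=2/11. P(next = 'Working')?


P(next=Working) = Σᵢ P(now=i)×P(i→Working)
= 9/11×5/7 + 2/11×9/13
= 45/77 + 18/143 = 711/1001

P = 711/1001 ≈ 0.7103


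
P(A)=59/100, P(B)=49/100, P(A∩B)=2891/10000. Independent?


P(A)×P(B) = 2891/10000
P(A∩B) = 2891/10000
Equal ✓ → Independent

Yes, independent


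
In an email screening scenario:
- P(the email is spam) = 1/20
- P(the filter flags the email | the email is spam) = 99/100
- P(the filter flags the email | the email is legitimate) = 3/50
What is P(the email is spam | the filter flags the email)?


Using Bayes' theorem:
P(A|B) = P(B|A)·P(A) / P(B)

P(the filter flags the email) = 99/100 × 1/20 + 3/50 × 19/20
= 99/2000 + 57/1000 = 213/2000

P(the email is spam|the filter flags the email) = (99/2000) / (213/2000) = 33/71

P(the email is spam|the filter flags the email) = 33/71 ≈ 46.48%


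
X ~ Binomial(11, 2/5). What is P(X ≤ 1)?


P(X ≤ 1) = Σ P(X=i) for i=0..1
P(X=0) = 177147/48828125
P(X=1) = 1299078/48828125
Sum = 59049/1953125

P(X ≤ 1) = 59049/1953125 ≈ 3.02%


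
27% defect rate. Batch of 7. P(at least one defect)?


P(all good) = (73/100)^7 = 11047398519097/100000000000000
P(≥1 defect) = 88952601480903/100000000000000

P = 88952601480903/100000000000000 ≈ 88.95%


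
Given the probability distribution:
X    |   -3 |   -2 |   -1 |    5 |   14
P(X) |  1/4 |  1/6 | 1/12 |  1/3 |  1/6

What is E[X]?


E[X] = Σ x·P(X=x)
= (-3)×(1/4) + (-2)×(1/6) + (-1)×(1/12) + (5)×(1/3) + (14)×(1/6)
= 17/6

E[X] = 17/6


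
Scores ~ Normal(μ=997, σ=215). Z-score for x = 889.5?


z = (x - μ)/σ = (889.5 - 997)/215 = -0.5

z = -0.5


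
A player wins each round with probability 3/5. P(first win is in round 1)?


Geometric: P(X=1) = (1-p)^(k-1)×p = (2/5)^0×3/5 = 3/5

P(X=1) = 3/5 ≈ 60.00%


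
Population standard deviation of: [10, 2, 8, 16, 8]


Mean = 44/5
  (10-44/5)²=36/25
  (2-44/5)²=1156/25
  (8-44/5)²=16/25
  (16-44/5)²=1296/25
  (8-44/5)²=16/25
Σ(x-μ)² = 504/5
σ² = (504/5)/5 = 504/25

σ = √(504/25) ≈ 4.4900


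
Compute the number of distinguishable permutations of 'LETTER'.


Letters: 6, freq: {'L': 1, 'E': 2, 'T': 2, 'R': 1}
6!/(1!×2!×2!×1!) = 720/4 = 180

180


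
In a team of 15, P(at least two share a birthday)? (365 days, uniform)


P(all different) = Π(365-i)/365 for i=0..14
= 0.747099
P(match) = 1 - 0.747099 = 0.252901

P ≈ 0.2529 ≈ 25.29%


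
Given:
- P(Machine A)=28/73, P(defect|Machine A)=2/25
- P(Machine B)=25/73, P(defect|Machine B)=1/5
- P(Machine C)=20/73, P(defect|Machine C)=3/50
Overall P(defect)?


P(B) = Σ P(B|Aᵢ)×P(Aᵢ)
  2/25×28/73 = 56/1825
  1/5×25/73 = 5/73
  3/50×20/73 = 6/365
Sum = 211/1825

P(defect) = 211/1825 ≈ 11.56%


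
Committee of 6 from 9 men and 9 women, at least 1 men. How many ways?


Count by #men:
  1M,5W: C(9,1)×C(9,5)=1134
  2M,4W: C(9,2)×C(9,4)=4536
  3M,3W: C(9,3)×C(9,3)=7056
  4M,2W: C(9,4)×C(9,2)=4536
  5M,1W: C(9,5)×C(9,1)=1134
  6M,0W: C(9,6)×C(9,0)=84
Total = 18480

18480


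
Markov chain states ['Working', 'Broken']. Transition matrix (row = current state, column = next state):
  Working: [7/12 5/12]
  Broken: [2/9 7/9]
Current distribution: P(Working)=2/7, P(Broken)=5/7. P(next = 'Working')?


P(next=Working) = Σᵢ P(now=i)×P(i→Working)
= 2/7×7/12 + 5/7×2/9
= 1/6 + 10/63 = 41/126

P = 41/126 ≈ 0.3254


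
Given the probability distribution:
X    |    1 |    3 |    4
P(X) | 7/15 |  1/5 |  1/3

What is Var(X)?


E[X] = 12/5
E[X²] = 38/5
Var(X) = E[X²] - (E[X])² = 38/5 - 144/25 = 46/25

Var(X) = 46/25 ≈ 1.8400


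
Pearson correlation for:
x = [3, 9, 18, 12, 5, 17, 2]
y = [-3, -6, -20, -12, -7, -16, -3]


n=7, Σx=66, Σy=-67, Σxy=-880, Σx²=876, Σy²=903
r = (7×(-880) - 66×(-67))/√((7×876 - 66²)(7×903 - (-67)²))
= -1738/√(1776×1832) = -1738/√3253632 ≈ -1738/1803.7827 ≈ -0.9635

r ≈ -0.9635


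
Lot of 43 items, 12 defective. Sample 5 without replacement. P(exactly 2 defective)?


Hypergeometric: C(12,2)×C(31,3)/C(43,5)
= 66×4495/962598 = 49445/160433

P(X=2) = 49445/160433 ≈ 30.82%


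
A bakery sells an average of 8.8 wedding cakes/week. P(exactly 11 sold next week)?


Poisson(λ=8.8): P(X=11) = e^(-λ)×λ^k/k!
= e^(-8.8) × 8.8^11 / 11!
≈ 0.0001507330751 × 24508085888.8 / 39916800 ≈ 0.092547

P(X=11) ≈ 0.092547 ≈ 9.25%


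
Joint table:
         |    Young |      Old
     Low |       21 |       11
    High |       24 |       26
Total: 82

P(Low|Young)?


P(Low|Young) = 21/(21+24) = 21/45 = 7/15

P = 7/15 ≈ 46.67%


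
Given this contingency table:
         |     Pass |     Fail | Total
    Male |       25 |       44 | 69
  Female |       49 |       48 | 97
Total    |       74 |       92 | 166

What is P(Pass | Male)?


P(Pass | Male) = 25/(25+44) = 25/69

P(Pass|Male) = 25/69 ≈ 36.23%


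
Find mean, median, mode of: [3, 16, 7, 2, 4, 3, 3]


Sorted: [2, 3, 3, 3, 4, 7, 16]
Mean = 38/7
Median = 3
Freq: {3: 3, 16: 1, 7: 1, 2: 1, 4: 1}
Mode: [3]

Mean=38/7, Median=3, Mode=3


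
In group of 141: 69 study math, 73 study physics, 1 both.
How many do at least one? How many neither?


|A∪B| = 69+73-1 = 141
Neither = 141-141 = 0

At least one: 141; Neither: 0


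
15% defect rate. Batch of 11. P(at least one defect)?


P(all good) = (17/20)^11 = 34271896307633/204800000000000
P(≥1 defect) = 170528103692367/204800000000000

P = 170528103692367/204800000000000 ≈ 83.27%


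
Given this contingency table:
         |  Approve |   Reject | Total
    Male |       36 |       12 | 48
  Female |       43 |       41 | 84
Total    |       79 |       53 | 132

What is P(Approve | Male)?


P(Approve | Male) = 36/(36+12) = 36/48 = 3/4

P(Approve|Male) = 3/4 ≈ 75.00%


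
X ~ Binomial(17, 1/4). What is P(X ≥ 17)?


P(X ≥ 17) = Σ P(X=i) for i=17..17
P(X=17) = 1/17179869184
Sum = 1/17179869184

P(X ≥ 17) = 1/17179869184 ≈ 0.00%


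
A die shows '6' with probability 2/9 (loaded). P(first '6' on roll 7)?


Geometric: P(X=7) = (1-p)^(k-1)×p = (7/9)^6×2/9 = 235298/4782969

P(X=7) = 235298/4782969 ≈ 4.92%


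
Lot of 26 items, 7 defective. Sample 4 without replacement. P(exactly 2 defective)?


Hypergeometric: C(7,2)×C(19,2)/C(26,4)
= 21×171/14950 = 3591/14950

P(X=2) = 3591/14950 ≈ 24.02%


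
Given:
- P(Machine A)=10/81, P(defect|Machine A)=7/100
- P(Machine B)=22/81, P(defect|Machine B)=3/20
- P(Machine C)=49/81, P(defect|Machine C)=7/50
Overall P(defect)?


P(B) = Σ P(B|Aᵢ)×P(Aᵢ)
  7/100×10/81 = 7/810
  3/20×22/81 = 11/270
  7/50×49/81 = 343/4050
Sum = 181/1350

P(defect) = 181/1350 ≈ 13.41%


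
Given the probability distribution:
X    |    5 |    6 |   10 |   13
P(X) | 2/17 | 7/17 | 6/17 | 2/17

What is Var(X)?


E[X] = 138/17
E[X²] = 1240/17
Var(X) = E[X²] - (E[X])² = 1240/17 - 19044/289 = 2036/289

Var(X) = 2036/289 ≈ 7.0450


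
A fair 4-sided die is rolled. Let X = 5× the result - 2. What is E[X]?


E[die] = (1+4)/2 = 5/2
E[X] = 5×5/2 - 2 = 21/2

E[X] = 21/2


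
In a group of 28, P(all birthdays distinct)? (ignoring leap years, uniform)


P(all different) = Π(365-i)/365 for i=0..27
= (365/365)×(364/365)×...×(338/365)
= 0.345539

P ≈ 0.3455 ≈ 34.55%


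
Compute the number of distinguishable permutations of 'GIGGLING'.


Letters: 8, freq: {'G': 4, 'I': 2, 'L': 1, 'N': 1}
8!/(4!×2!×1!×1!) = 40320/48 = 840

840


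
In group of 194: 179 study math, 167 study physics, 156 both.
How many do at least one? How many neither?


|A∪B| = 179+167-156 = 190
Neither = 194-190 = 4

At least one: 190; Neither: 4


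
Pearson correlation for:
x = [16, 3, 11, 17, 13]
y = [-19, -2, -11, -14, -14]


n=5, Σx=60, Σy=-60, Σxy=-851, Σx²=844, Σy²=878
r = (5×(-851) - 60×(-60))/√((5×844 - 60²)(5×878 - (-60)²))
= -655/√(620×790) = -655/√489800 ≈ -655/699.8571 ≈ -0.9359

r ≈ -0.9359


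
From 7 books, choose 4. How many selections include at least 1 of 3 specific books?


Complement: C(7,4) - C(4,4) = 35 - 1 = 34

34


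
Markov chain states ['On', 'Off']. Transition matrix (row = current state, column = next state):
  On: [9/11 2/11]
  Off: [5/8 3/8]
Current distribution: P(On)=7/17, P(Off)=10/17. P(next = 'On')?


P(next=On) = Σᵢ P(now=i)×P(i→On)
= 7/17×9/11 + 10/17×5/8
= 63/187 + 25/68 = 31/44

P = 31/44 ≈ 0.7045


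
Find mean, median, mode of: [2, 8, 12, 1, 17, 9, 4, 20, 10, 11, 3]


Sorted: [1, 2, 3, 4, 8, 9, 10, 11, 12, 17, 20]
Mean = 97/11
Median = 9
Freq: {2: 1, 8: 1, 12: 1, 1: 1, 17: 1, 9: 1, 4: 1, 20: 1, 10: 1, 11: 1, 3: 1}
Mode: No mode

Mean=97/11, Median=9, Mode=No mode


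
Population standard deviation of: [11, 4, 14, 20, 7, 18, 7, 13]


Mean = 94/8 = 47/4
  (11-47/4)²=9/16
  (4-47/4)²=961/16
  (14-47/4)²=81/16
  (20-47/4)²=1089/16
  (7-47/4)²=361/16
  (18-47/4)²=625/16
  (7-47/4)²=361/16
  (13-47/4)²=25/16
Σ(x-μ)² = 439/2
σ² = (439/2)/8 = 439/16

σ = √(439/16) ≈ 5.2381


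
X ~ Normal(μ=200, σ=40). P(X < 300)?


z = (300-200)/40 = 2.5
P(Z < 2.5) = 0.9938

P(X < 300) ≈ 0.9938


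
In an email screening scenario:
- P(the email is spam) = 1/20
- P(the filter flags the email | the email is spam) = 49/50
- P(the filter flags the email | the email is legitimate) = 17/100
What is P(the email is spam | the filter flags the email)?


Using Bayes' theorem:
P(A|B) = P(B|A)·P(A) / P(B)

P(the filter flags the email) = 49/50 × 1/20 + 17/100 × 19/20
= 49/1000 + 323/2000 = 421/2000

P(the email is spam|the filter flags the email) = (49/1000) / (421/2000) = 98/421

P(the email is spam|the filter flags the email) = 98/421 ≈ 23.28%


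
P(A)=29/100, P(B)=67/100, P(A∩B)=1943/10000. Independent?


P(A)×P(B) = 1943/10000
P(A∩B) = 1943/10000
Equal ✓ → Independent

Yes, independent


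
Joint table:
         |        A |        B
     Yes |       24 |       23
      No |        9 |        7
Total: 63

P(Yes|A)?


P(Yes|A) = 24/(24+9) = 24/33 = 8/11

P = 8/11 ≈ 72.73%


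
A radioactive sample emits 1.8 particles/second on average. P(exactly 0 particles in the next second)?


Poisson(λ=1.8): P(X=0) = e^(-λ)×λ^k/k!
= e^(-1.8) × 1.8^0 / 0!
≈ 0.1652988882 × 1 / 1 ≈ 0.165299

P(X=0) ≈ 0.165299 ≈ 16.53%


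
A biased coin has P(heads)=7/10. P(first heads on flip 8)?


Geometric: P(X=8) = (1-p)^(k-1)×p = (3/10)^7×7/10 = 15309/100000000

P(X=8) = 15309/100000000 ≈ 0.02%


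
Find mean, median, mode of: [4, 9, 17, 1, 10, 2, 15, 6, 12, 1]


Sorted: [1, 1, 2, 4, 6, 9, 10, 12, 15, 17]
Mean = 77/10
Median = 15/2
Freq: {4: 1, 9: 1, 17: 1, 1: 2, 10: 1, 2: 1, 15: 1, 6: 1, 12: 1}
Mode: [1]

Mean=77/10, Median=15/2, Mode=1


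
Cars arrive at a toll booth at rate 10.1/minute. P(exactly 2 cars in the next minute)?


Poisson(λ=10.1): P(X=2) = e^(-λ)×λ^k/k!
= e^(-10.1) × 10.1^2 / 2!
≈ 4.107955523e-05 × 102.01 / 2 ≈ 0.002095

P(X=2) ≈ 0.002095 ≈ 0.21%


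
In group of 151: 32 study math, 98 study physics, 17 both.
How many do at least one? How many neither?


|A∪B| = 32+98-17 = 113
Neither = 151-113 = 38

At least one: 113; Neither: 38


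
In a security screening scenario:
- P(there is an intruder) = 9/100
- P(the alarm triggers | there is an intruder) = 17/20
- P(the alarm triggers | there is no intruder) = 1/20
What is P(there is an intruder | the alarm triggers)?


Using Bayes' theorem:
P(A|B) = P(B|A)·P(A) / P(B)

P(the alarm triggers) = 17/20 × 9/100 + 1/20 × 91/100
= 153/2000 + 91/2000 = 61/500

P(there is an intruder|the alarm triggers) = (153/2000) / (61/500) = 153/244

P(there is an intruder|the alarm triggers) = 153/244 ≈ 62.70%


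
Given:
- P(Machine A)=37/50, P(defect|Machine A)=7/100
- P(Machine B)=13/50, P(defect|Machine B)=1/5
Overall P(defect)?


P(B) = Σ P(B|Aᵢ)×P(Aᵢ)
  7/100×37/50 = 259/5000
  1/5×13/50 = 13/250
Sum = 519/5000

P(defect) = 519/5000 ≈ 10.38%


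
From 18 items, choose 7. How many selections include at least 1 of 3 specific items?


Complement: C(18,7) - C(15,7) = 31824 - 6435 = 25389

25389


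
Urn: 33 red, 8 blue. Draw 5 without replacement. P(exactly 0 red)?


Hypergeometric: C(33,0)×C(8,5)/C(41,5)
= 1×56/749398 = 28/374699

P(X=0) = 28/374699 ≈ 0.01%


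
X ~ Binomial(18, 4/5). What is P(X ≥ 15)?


P(X ≥ 15) = Σ P(X=i) for i=15..18
P(X=15) = 876173328384/3814697265625
P(X=16) = 657129996288/3814697265625
P(X=17) = 309237645312/3814697265625
P(X=18) = 68719476736/3814697265625
Sum = 382252089344/762939453125

P(X ≥ 15) = 382252089344/762939453125 ≈ 50.10%


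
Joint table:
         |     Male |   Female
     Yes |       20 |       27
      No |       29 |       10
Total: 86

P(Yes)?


P(Yes) = (20+27)/86 = 47/86

P(Yes) = 47/86 ≈ 54.65%


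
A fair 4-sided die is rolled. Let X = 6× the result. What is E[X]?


E[die] = (1+4)/2 = 5/2
E[X] = 6 × 5/2 = 15

E[X] = 15


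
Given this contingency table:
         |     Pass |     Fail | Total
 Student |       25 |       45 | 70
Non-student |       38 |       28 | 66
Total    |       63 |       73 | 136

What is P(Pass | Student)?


P(Pass | Student) = 25/(25+45) = 25/70 = 5/14

P(Pass|Student) = 5/14 ≈ 35.71%


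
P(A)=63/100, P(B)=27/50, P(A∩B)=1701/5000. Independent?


P(A)×P(B) = 1701/5000
P(A∩B) = 1701/5000
Equal ✓ → Independent

Yes, independent


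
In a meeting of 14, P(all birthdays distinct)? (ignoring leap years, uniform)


P(all different) = Π(365-i)/365 for i=0..13
= (365/365)×(364/365)×...×(352/365)
= 0.776897

P ≈ 0.7769 ≈ 77.69%


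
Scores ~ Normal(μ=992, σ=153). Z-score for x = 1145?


z = (x - μ)/σ = (1145 - 992)/153 = 1.0

z = 1.0


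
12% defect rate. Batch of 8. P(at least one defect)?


P(all good) = (22/25)^8 = 54875873536/152587890625
P(≥1 defect) = 97712017089/152587890625

P = 97712017089/152587890625 ≈ 64.04%


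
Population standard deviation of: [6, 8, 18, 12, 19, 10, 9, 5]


Mean = 87/8
  (6-87/8)²=1521/64
  (8-87/8)²=529/64
  (18-87/8)²=3249/64
  (12-87/8)²=81/64
  (19-87/8)²=4225/64
  (10-87/8)²=49/64
  (9-87/8)²=225/64
  (5-87/8)²=2209/64
Σ(x-μ)² = 1511/8
σ² = (1511/8)/8 = 1511/64

σ = √(1511/64) ≈ 4.8589


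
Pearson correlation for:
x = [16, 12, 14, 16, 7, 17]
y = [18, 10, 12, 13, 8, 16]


n=6, Σx=82, Σy=77, Σxy=1112, Σx²=1190, Σy²=1057
r = (6×1112 - 82×77)/√((6×1190 - 82²)(6×1057 - 77²))
= 358/√(416×413) = 358/√171808 ≈ 358/414.4973 ≈ 0.8637

r ≈ 0.8637


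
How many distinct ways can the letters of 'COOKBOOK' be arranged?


Letters: 8, freq: {'C': 1, 'O': 4, 'K': 2, 'B': 1}
8!/(1!×4!×2!×1!) = 40320/48 = 840

840


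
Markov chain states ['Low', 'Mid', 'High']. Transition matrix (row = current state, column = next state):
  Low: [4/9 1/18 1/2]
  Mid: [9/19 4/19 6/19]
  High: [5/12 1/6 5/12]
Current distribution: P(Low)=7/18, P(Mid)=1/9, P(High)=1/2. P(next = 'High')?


P(next=High) = Σᵢ P(now=i)×P(i→High)
= 7/18×1/2 + 1/9×6/19 + 1/2×5/12
= 7/36 + 2/57 + 5/24 = 599/1368

P = 599/1368 ≈ 0.4379


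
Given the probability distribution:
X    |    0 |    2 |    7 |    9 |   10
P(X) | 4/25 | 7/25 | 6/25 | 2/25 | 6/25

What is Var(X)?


E[X] = 134/25
E[X²] = 1084/25
Var(X) = E[X²] - (E[X])² = 1084/25 - 17956/625 = 9144/625

Var(X) = 9144/625 ≈ 14.6304


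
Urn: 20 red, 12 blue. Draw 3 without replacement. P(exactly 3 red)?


Hypergeometric: C(20,3)×C(12,0)/C(32,3)
= 1140×1/4960 = 57/248

P(X=3) = 57/248 ≈ 22.98%


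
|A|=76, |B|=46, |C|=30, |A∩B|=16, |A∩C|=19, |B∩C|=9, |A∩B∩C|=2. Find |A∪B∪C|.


|A∪B∪C| = 76+46+30-16-19-9+2 = 110

|A∪B∪C| = 110


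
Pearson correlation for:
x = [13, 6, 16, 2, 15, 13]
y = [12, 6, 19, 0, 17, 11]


n=6, Σx=65, Σy=65, Σxy=894, Σx²=859, Σy²=951
r = (6×894 - 65×65)/√((6×859 - 65²)(6×951 - 65²))
= 1139/√(929×1481) = 1139/√1375849 ≈ 1139/1172.9659 ≈ 0.9710

r ≈ 0.9710


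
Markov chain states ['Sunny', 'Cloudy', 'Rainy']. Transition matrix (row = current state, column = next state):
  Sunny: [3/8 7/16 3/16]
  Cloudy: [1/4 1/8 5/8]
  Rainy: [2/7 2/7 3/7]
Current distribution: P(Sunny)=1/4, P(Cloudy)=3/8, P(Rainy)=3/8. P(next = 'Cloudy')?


P(next=Cloudy) = Σᵢ P(now=i)×P(i→Cloudy)
= 1/4×7/16 + 3/8×1/8 + 3/8×2/7
= 7/64 + 3/64 + 3/28 = 59/224

P = 59/224 ≈ 0.2634


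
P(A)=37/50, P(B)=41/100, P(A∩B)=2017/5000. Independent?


P(A)×P(B) = 1517/5000
P(A∩B) = 2017/5000
Not equal → NOT independent

No, not independent


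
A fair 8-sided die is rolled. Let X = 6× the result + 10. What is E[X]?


E[die] = (1+8)/2 = 9/2
E[X] = 6×9/2 + 10 = 37

E[X] = 37


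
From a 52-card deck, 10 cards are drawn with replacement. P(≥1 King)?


P(not a King) = 48/52 = 12/13
P(none in 10 draws) = (12/13)^10 = 61917364224/137858491849
P(≥1 King) = 1 - 61917364224/137858491849 = 75941127625/137858491849

P = 75941127625/137858491849 ≈ 55.09%


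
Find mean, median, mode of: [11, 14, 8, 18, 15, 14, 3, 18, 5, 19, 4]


Sorted: [3, 4, 5, 8, 11, 14, 14, 15, 18, 18, 19]
Mean = 129/11
Median = 14
Freq: {11: 1, 14: 2, 8: 1, 18: 2, 15: 1, 3: 1, 5: 1, 19: 1, 4: 1}
Mode: [14, 18]

Mean=129/11, Median=14, Mode=[14, 18]


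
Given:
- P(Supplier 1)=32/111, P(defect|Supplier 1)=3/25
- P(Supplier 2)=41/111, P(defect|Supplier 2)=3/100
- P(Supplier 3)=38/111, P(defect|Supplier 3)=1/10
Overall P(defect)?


P(B) = Σ P(B|Aᵢ)×P(Aᵢ)
  3/25×32/111 = 32/925
  3/100×41/111 = 41/3700
  1/10×38/111 = 19/555
Sum = 887/11100

P(defect) = 887/11100 ≈ 7.99%


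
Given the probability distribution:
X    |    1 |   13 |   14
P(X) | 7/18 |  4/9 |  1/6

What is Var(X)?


E[X] = 17/2
E[X²] = 649/6
Var(X) = E[X²] - (E[X])² = 649/6 - 289/4 = 431/12

Var(X) = 431/12 ≈ 35.9167


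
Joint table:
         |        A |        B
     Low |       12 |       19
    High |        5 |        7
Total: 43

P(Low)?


P(Low) = (12+19)/43 = 31/43

P(Low) = 31/43 ≈ 72.09%


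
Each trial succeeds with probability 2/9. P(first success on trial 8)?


Geometric: P(X=8) = (1-p)^(k-1)×p = (7/9)^7×2/9 = 1647086/43046721

P(X=8) = 1647086/43046721 ≈ 3.83%


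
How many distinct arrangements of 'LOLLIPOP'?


Letters: 8, freq: {'L': 3, 'O': 2, 'I': 1, 'P': 2}
8!/(3!×2!×1!×2!) = 40320/24 = 1680

1680


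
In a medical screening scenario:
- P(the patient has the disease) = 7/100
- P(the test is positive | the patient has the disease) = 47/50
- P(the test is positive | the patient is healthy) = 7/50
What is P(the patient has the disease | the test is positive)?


Using Bayes' theorem:
P(A|B) = P(B|A)·P(A) / P(B)

P(the test is positive) = 47/50 × 7/100 + 7/50 × 93/100
= 329/5000 + 651/5000 = 49/250

P(the patient has the disease|the test is positive) = (329/5000) / (49/250) = 47/140

P(the patient has the disease|the test is positive) = 47/140 ≈ 33.57%


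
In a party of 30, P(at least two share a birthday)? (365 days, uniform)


P(all different) = Π(365-i)/365 for i=0..29
= 0.293684
P(match) = 1 - 0.293684 = 0.706316

P ≈ 0.7063 ≈ 70.63%


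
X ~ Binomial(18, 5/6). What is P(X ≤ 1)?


P(X ≤ 1) = Σ P(X=i) for i=0..1
P(X=0) = 1/101559956668416
P(X=1) = 5/5642219814912
Sum = 91/101559956668416

P(X ≤ 1) = 91/101559956668416 ≈ 0.00%


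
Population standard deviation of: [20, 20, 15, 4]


Mean = 59/4
  (20-59/4)²=441/16
  (20-59/4)²=441/16
  (15-59/4)²=1/16
  (4-59/4)²=1849/16
Σ(x-μ)² = 683/4
σ² = (683/4)/4 = 683/16

σ = √(683/16) ≈ 6.5336


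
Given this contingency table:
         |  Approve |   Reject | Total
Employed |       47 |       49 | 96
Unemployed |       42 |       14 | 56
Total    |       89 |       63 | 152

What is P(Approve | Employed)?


P(Approve | Employed) = 47/(47+49) = 47/96

P(Approve|Employed) = 47/96 ≈ 48.96%


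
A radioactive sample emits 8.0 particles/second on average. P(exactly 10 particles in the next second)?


Poisson(λ=8.0): P(X=10) = e^(-λ)×λ^k/k!
= e^(-8.0) × 8.0^10 / 10!
≈ 0.0003354626279 × 1073741824 / 3628800 ≈ 0.099262

P(X=10) ≈ 0.099262 ≈ 9.93%


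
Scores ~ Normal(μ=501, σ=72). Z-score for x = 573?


z = (x - μ)/σ = (573 - 501)/72 = 1.0

z = 1.0


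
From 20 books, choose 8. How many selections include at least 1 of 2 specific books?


Complement: C(20,8) - C(18,8) = 125970 - 43758 = 82212

82212


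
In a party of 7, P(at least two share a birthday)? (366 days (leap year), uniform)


P(all different) = Π(366-i)/366 for i=0..6
= 0.943914
P(match) = 1 - 0.943914 = 0.056086

P ≈ 0.0561 ≈ 5.61%


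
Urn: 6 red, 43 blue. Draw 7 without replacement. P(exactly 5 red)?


Hypergeometric: C(6,5)×C(43,2)/C(49,7)
= 6×903/85900584 = 3/47564

P(X=5) = 3/47564 ≈ 0.01%


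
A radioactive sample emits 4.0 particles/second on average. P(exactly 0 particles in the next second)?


Poisson(λ=4.0): P(X=0) = e^(-λ)×λ^k/k!
= e^(-4.0) × 4.0^0 / 0!
≈ 0.01831563889 × 1 / 1 ≈ 0.018316

P(X=0) ≈ 0.018316 ≈ 1.83%


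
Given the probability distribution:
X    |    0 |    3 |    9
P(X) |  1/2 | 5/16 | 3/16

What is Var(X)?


E[X] = 21/8
E[X²] = 18
Var(X) = E[X²] - (E[X])² = 18 - 441/64 = 711/64

Var(X) = 711/64 ≈ 11.1094


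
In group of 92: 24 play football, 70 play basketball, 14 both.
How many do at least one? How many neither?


|A∪B| = 24+70-14 = 80
Neither = 92-80 = 12

At least one: 80; Neither: 12


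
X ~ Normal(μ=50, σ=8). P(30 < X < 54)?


z₁=(30-50)/8=-2.5, z₂=(54-50)/8=0.5
P = Φ(0.5) - Φ(-2.5) = 0.691462 - 0.006210 = 0.685252 ≈ 0.6853

P(30 < X < 54) ≈ 0.6853


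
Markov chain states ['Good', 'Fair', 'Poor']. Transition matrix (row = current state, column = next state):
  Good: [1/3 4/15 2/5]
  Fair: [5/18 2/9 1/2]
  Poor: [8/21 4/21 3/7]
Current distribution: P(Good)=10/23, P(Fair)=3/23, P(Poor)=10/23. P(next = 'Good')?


P(next=Good) = Σᵢ P(now=i)×P(i→Good)
= 10/23×1/3 + 3/23×5/18 + 10/23×8/21
= 10/69 + 5/138 + 80/483 = 335/966

P = 335/966 ≈ 0.3468


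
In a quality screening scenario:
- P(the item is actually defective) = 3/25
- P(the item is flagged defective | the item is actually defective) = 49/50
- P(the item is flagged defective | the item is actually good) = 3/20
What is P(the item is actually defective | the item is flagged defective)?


Using Bayes' theorem:
P(A|B) = P(B|A)·P(A) / P(B)

P(the item is flagged defective) = 49/50 × 3/25 + 3/20 × 22/25
= 147/1250 + 33/250 = 156/625

P(the item is actually defective|the item is flagged defective) = (147/1250) / (156/625) = 49/104

P(the item is actually defective|the item is flagged defective) = 49/104 ≈ 47.12%


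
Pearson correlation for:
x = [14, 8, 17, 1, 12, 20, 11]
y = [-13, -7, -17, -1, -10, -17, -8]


n=7, Σx=83, Σy=-73, Σxy=-1076, Σx²=1215, Σy²=961
r = (7×(-1076) - 83×(-73))/√((7×1215 - 83²)(7×961 - (-73)²))
= -1473/√(1616×1398) = -1473/√2259168 ≈ -1473/1503.0529 ≈ -0.9800

r ≈ -0.9800


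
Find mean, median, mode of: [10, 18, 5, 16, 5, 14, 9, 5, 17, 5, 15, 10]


Sorted: [5, 5, 5, 5, 9, 10, 10, 14, 15, 16, 17, 18]
Mean = 129/12 = 43/4
Median = 10
Freq: {10: 2, 18: 1, 5: 4, 16: 1, 14: 1, 9: 1, 17: 1, 15: 1}
Mode: [5]

Mean=43/4, Median=10, Mode=5


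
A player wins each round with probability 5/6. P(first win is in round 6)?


Geometric: P(X=6) = (1-p)^(k-1)×p = (1/6)^5×5/6 = 5/46656

P(X=6) = 5/46656 ≈ 0.01%


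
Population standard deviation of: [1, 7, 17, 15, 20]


Mean = 60/5 = 12
  (1-12)²=121
  (7-12)²=25
  (17-12)²=25
  (15-12)²=9
  (20-12)²=64
Σ(x-μ)² = 244
σ² = 244/5

σ = √(244/5) ≈ 6.9857


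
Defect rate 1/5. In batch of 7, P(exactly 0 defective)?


Binomial: P(X=0) = C(7,0)×p^0×(1-p)^7
= 1 × 1 × 16384/78125 = 16384/78125

P(X=0) = 16384/78125 ≈ 20.97%


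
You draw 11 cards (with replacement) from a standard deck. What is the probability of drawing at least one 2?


P(not a 2) = 48/52 = 12/13
P(none in 11 draws) = (12/13)^11 = 743008370688/1792160394037
P(≥1 2) = 1 - 743008370688/1792160394037 = 1049152023349/1792160394037

P = 1049152023349/1792160394037 ≈ 58.54%


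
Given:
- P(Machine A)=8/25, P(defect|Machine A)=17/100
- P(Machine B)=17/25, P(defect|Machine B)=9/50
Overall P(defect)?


P(B) = Σ P(B|Aᵢ)×P(Aᵢ)
  17/100×8/25 = 34/625
  9/50×17/25 = 153/1250
Sum = 221/1250

P(defect) = 221/1250 ≈ 17.68%


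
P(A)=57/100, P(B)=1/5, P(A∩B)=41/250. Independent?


P(A)×P(B) = 57/500
P(A∩B) = 41/250
Not equal → NOT independent

No, not independent


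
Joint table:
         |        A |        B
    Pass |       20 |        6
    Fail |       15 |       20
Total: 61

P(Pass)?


P(Pass) = (20+6)/61 = 26/61

P(Pass) = 26/61 ≈ 42.62%


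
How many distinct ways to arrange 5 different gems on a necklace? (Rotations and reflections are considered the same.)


Free circular arrangements: rotations and reflections both identified.
(n-1)!/2 = 4!/2 = 24/2 = 12

12


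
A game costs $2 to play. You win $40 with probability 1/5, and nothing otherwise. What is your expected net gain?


E[gain] = (40-2)×1/5 + (-2)×4/5
= 38/5 - 8/5 = 6

Expected net gain = $6 ≈ $6.00


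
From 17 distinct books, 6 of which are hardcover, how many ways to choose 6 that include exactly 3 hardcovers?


Choose 3 of the 6 hardcovers and 3 of the other 11 books:
C(6,3)×C(11,3) = 20×165 = 3300

3300


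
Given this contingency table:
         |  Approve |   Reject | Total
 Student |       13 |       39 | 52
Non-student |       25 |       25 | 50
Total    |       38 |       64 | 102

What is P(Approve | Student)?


P(Approve | Student) = 13/(13+39) = 13/52 = 1/4

P(Approve|Student) = 1/4 ≈ 25.00%


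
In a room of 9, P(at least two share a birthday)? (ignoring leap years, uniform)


P(all different) = Π(365-i)/365 for i=0..8
= 0.905376
P(match) = 1 - 0.905376 = 0.094624

P ≈ 0.0946 ≈ 9.46%


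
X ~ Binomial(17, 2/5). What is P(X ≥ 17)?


P(X ≥ 17) = Σ P(X=i) for i=17..17
P(X=17) = 131072/762939453125
Sum = 131072/762939453125

P(X ≥ 17) = 131072/762939453125 ≈ 0.00%


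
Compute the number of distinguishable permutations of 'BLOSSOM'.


Letters: 7, freq: {'B': 1, 'L': 1, 'O': 2, 'S': 2, 'M': 1}
7!/(1!×1!×2!×2!×1!) = 5040/4 = 1260

1260


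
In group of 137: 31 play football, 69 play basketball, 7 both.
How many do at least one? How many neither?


|A∪B| = 31+69-7 = 93
Neither = 137-93 = 44

At least one: 93; Neither: 44


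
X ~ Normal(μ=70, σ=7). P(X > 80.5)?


z = (80.5-70)/7 = 1.5
P(X > 80.5) = 1 - P(Z ≤ 1.5) = 1 - 0.9332 = 0.0668

P(X > 80.5) ≈ 0.0668


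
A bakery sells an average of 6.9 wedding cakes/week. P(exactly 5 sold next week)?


Poisson(λ=6.9): P(X=5) = e^(-λ)×λ^k/k!
= e^(-6.9) × 6.9^5 / 5!
≈ 0.001007785429 × 15640.31349 / 120 ≈ 0.131351

P(X=5) ≈ 0.131351 ≈ 13.14%


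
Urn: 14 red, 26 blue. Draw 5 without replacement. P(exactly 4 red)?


Hypergeometric: C(14,4)×C(26,1)/C(40,5)
= 1001×26/658008 = 1001/25308

P(X=4) = 1001/25308 ≈ 3.96%


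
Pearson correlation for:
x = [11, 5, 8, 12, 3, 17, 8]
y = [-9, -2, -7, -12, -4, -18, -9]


n=7, Σx=64, Σy=-61, Σxy=-699, Σx²=716, Σy²=699
r = (7×(-699) - 64×(-61))/√((7×716 - 64²)(7×699 - (-61)²))
= -989/√(916×1172) = -989/√1073552 ≈ -989/1036.1235 ≈ -0.9545

r ≈ -0.9545


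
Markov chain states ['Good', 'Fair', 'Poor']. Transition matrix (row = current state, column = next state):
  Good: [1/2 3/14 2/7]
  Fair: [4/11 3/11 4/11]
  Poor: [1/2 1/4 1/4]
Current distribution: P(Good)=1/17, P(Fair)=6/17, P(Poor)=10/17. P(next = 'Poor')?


P(next=Poor) = Σᵢ P(now=i)×P(i→Poor)
= 1/17×2/7 + 6/17×4/11 + 10/17×1/4
= 2/119 + 24/187 + 5/34 = 45/154

P = 45/154 ≈ 0.2922


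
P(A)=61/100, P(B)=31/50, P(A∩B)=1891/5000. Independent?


P(A)×P(B) = 1891/5000
P(A∩B) = 1891/5000
Equal ✓ → Independent

Yes, independent


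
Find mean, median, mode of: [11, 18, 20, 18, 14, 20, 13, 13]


Sorted: [11, 13, 13, 14, 18, 18, 20, 20]
Mean = 127/8
Median = 16
Freq: {11: 1, 18: 2, 20: 2, 14: 1, 13: 2}
Mode: [13, 18, 20]

Mean=127/8, Median=16, Mode=[13, 18, 20]


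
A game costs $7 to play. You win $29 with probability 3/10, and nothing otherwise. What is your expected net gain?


E[gain] = (29-7)×3/10 + (-7)×7/10
= 33/5 - 49/10 = 17/10

Expected net gain = $17/10 ≈ $1.70


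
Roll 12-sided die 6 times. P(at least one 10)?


P(no 10)^6 = (11/12)^6 = 1771561/2985984
P(≥1) = 1 - 1771561/2985984 = 1214423/2985984

P = 1214423/2985984 ≈ 40.67%


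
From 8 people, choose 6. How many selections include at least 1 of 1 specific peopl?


Complement: C(8,6) - C(7,6) = 28 - 7 = 21

21


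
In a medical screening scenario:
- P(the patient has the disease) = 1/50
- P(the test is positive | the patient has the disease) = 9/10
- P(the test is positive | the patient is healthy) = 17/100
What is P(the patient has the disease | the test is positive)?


Using Bayes' theorem:
P(A|B) = P(B|A)·P(A) / P(B)

P(the test is positive) = 9/10 × 1/50 + 17/100 × 49/50
= 9/500 + 833/5000 = 923/5000

P(the patient has the disease|the test is positive) = (9/500) / (923/5000) = 90/923

P(the patient has the disease|the test is positive) = 90/923 ≈ 9.75%


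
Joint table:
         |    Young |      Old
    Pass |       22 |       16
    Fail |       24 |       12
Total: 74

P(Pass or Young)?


P(Pass∨Young) = P(Pass) + P(Young) - P(Pass∧Young)
= (38 + 46 - 22)/74 = 62/74 = 31/37

P = 31/37 ≈ 83.78%


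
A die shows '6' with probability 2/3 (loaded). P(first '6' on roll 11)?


Geometric: P(X=11) = (1-p)^(k-1)×p = (1/3)^10×2/3 = 2/177147

P(X=11) = 2/177147 ≈ 0.00%


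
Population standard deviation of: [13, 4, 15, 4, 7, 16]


Mean = 59/6
  (13-59/6)²=361/36
  (4-59/6)²=1225/36
  (15-59/6)²=961/36
  (4-59/6)²=1225/36
  (7-59/6)²=289/36
  (16-59/6)²=1369/36
Σ(x-μ)² = 905/6
σ² = (905/6)/6 = 905/36

σ = √(905/36) ≈ 5.0139


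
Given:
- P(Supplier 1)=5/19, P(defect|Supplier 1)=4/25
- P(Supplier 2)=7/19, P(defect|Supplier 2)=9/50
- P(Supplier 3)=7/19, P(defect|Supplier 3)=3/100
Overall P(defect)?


P(B) = Σ P(B|Aᵢ)×P(Aᵢ)
  4/25×5/19 = 4/95
  9/50×7/19 = 63/950
  3/100×7/19 = 21/1900
Sum = 227/1900

P(defect) = 227/1900 ≈ 11.95%


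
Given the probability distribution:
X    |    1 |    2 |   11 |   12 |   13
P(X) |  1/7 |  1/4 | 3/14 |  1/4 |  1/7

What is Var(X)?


E[X] = 55/7
E[X²] = 1221/14
Var(X) = E[X²] - (E[X])² = 1221/14 - 3025/49 = 2497/98

Var(X) = 2497/98 ≈ 25.4796
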